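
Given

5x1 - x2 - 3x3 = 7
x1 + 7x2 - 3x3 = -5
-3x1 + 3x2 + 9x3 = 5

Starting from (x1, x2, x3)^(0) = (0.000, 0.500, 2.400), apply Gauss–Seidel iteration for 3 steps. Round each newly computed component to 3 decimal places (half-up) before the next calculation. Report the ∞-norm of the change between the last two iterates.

0.123

Iteration 1:
  x1 = (7 - (-1)·0.500 - (-3)·2.400) / (5) = 2.940
  x2 = (-5 - (1)·2.940 - (-3)·2.400) / (7) = -0.106
  x3 = (5 - (-3)·2.940 - (3)·-0.106) / (9) = 1.571
Iteration 2:
  x1 = (7 - (-1)·-0.106 - (-3)·1.571) / (5) = 2.321
  x2 = (-5 - (1)·2.321 - (-3)·1.571) / (7) = -0.373
  x3 = (5 - (-3)·2.321 - (3)·-0.373) / (9) = 1.454
Iteration 3:
  x1 = (7 - (-1)·-0.373 - (-3)·1.454) / (5) = 2.198
  x2 = (-5 - (1)·2.198 - (-3)·1.454) / (7) = -0.405
  x3 = (5 - (-3)·2.198 - (3)·-0.405) / (9) = 1.423
Change: (-0.123, -0.032, -0.031) → max |·| = 0.123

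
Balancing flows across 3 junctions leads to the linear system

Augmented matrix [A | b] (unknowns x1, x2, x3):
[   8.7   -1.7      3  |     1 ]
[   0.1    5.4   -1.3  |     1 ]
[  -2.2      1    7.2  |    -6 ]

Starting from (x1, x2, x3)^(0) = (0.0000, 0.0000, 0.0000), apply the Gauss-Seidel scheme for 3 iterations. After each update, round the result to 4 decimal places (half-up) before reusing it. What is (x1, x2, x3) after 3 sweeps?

(0.3513, 0.0108, -0.7275)

Iteration 1:
  x1 = (1 - (-1.7)·0.0000 - (3)·0.0000) / (8.7) = 0.1149
  x2 = (1 - (0.1)·0.1149 - (-1.3)·0.0000) / (5.4) = 0.1831
  x3 = (-6 - (-2.2)·0.1149 - (1)·0.1831) / (7.2) = -0.8237
Iteration 2:
  x1 = (1 - (-1.7)·0.1831 - (3)·-0.8237) / (8.7) = 0.4348
  x2 = (1 - (0.1)·0.4348 - (-1.3)·-0.8237) / (5.4) = -0.0212
  x3 = (-6 - (-2.2)·0.4348 - (1)·-0.0212) / (7.2) = -0.6975
Iteration 3:
  x1 = (1 - (-1.7)·-0.0212 - (3)·-0.6975) / (8.7) = 0.3513
  x2 = (1 - (0.1)·0.3513 - (-1.3)·-0.6975) / (5.4) = 0.0108
  x3 = (-6 - (-2.2)·0.3513 - (1)·0.0108) / (7.2) = -0.7275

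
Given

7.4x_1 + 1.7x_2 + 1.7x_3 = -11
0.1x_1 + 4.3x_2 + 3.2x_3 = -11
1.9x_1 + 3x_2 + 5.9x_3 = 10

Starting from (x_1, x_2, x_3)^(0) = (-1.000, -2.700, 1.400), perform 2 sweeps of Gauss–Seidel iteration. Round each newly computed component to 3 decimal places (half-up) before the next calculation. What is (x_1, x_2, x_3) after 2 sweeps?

(-1.560, -5.420, 4.953)

Iteration 1:
  x_1 = (-11 - (1.7)·-2.700 - (1.7)·1.400) / (7.4) = -1.188
  x_2 = (-11 - (0.1)·-1.188 - (3.2)·1.400) / (4.3) = -3.572
  x_3 = (10 - (1.9)·-1.188 - (3)·-3.572) / (5.9) = 3.894
Iteration 2:
  x_1 = (-11 - (1.7)·-3.572 - (1.7)·3.894) / (7.4) = -1.560
  x_2 = (-11 - (0.1)·-1.560 - (3.2)·3.894) / (4.3) = -5.420
  x_3 = (10 - (1.9)·-1.560 - (3)·-5.420) / (5.9) = 4.953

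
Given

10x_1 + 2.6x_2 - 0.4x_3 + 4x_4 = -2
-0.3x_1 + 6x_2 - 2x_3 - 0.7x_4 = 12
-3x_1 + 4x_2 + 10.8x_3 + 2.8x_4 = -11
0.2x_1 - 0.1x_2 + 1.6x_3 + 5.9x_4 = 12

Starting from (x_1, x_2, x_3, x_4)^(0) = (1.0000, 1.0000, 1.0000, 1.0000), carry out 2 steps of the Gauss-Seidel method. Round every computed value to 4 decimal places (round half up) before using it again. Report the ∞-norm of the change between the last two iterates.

1.2034

Iteration 1:
  x_1 = (-2 - (2.6)·1.0000 - (-0.4)·1.0000 - (4)·1.0000) / (10) = -0.8200
  x_2 = (12 - (-0.3)·-0.8200 - (-2)·1.0000 - (-0.7)·1.0000) / (6) = 2.4090
  x_3 = (-11 - (-3)·-0.8200 - (4)·2.4090 - (2.8)·1.0000) / (10.8) = -2.3978
  x_4 = (12 - (0.2)·-0.8200 - (-0.1)·2.4090 - (1.6)·-2.3978) / (5.9) = 2.7528
Iteration 2:
  x_1 = (-2 - (2.6)·2.4090 - (-0.4)·-2.3978 - (4)·2.7528) / (10) = -2.0234
  x_2 = (12 - (-0.3)·-2.0234 - (-2)·-2.3978 - (-0.7)·2.7528) / (6) = 1.4207
  x_3 = (-11 - (-3)·-2.0234 - (4)·1.4207 - (2.8)·2.7528) / (10.8) = -2.8204
  x_4 = (12 - (0.2)·-2.0234 - (-0.1)·1.4207 - (1.6)·-2.8204) / (5.9) = 2.8914
Change: (-1.2034, -0.9883, -0.4226, 0.1386) → max |·| = 1.2034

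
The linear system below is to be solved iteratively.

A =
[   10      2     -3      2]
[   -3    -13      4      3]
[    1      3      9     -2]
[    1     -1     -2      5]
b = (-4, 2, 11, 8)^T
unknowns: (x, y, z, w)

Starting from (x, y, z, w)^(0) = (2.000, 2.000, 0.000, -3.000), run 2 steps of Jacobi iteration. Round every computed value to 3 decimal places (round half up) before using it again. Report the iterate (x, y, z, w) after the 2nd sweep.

(-0.558, 0.159, 2.036, 1.245)

Iteration 1:
  x = (-4 - (2)·2.000 - (-3)·0.000 - (2)·-3.000) / (10) = -0.200
  y = (2 - (-3)·2.000 - (4)·0.000 - (3)·-3.000) / (-13) = -1.308
  z = (11 - (1)·2.000 - (3)·2.000 - (-2)·-3.000) / (9) = -0.333
  w = (8 - (1)·2.000 - (-1)·2.000 - (-2)·0.000) / (5) = 1.600
Iteration 2:
  x = (-4 - (2)·-1.308 - (-3)·-0.333 - (2)·1.600) / (10) = -0.558
  y = (2 - (-3)·-0.200 - (4)·-0.333 - (3)·1.600) / (-13) = 0.159
  z = (11 - (1)·-0.200 - (3)·-1.308 - (-2)·1.600) / (9) = 2.036
  w = (8 - (1)·-0.200 - (-1)·-1.308 - (-2)·-0.333) / (5) = 1.245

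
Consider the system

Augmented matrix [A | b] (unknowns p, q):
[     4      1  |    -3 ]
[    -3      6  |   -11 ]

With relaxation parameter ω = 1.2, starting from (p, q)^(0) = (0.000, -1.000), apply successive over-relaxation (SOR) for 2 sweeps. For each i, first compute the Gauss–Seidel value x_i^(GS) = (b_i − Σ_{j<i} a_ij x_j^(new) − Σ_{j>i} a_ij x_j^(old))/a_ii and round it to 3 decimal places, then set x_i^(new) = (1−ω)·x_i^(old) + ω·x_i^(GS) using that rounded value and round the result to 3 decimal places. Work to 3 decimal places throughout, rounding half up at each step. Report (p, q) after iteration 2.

Iteration 1:
  p: GS value = (-3 - (1)·-1.000) / (4) = -0.500;  p ← (1−ω)·0.000 + ω·-0.500 = -0.600
  q: GS value = (-11 - (-3)·-0.600) / (6) = -2.133;  q ← (1−ω)·-1.000 + ω·-2.133 = -2.360
Iteration 2:
  p: GS value = (-3 - (1)·-2.360) / (4) = -0.160;  p ← (1−ω)·-0.600 + ω·-0.160 = -0.072
  q: GS value = (-11 - (-3)·-0.072) / (6) = -1.869;  q ← (1−ω)·-2.360 + ω·-1.869 = -1.771

(-0.072, -1.771)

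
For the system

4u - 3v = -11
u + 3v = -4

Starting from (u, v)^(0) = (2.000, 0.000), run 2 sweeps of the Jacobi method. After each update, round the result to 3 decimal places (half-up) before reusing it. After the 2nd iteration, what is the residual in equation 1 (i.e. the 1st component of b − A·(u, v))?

Iteration 1:
  u = (-11 - (-3)·0.000) / (4) = -2.750
  v = (-4 - (1)·2.000) / (3) = -2.000
Iteration 2:
  u = (-11 - (-3)·-2.000) / (4) = -4.250
  v = (-4 - (1)·-2.750) / (3) = -0.417
Residual b − A·x = (4.749, 1.501)

4.749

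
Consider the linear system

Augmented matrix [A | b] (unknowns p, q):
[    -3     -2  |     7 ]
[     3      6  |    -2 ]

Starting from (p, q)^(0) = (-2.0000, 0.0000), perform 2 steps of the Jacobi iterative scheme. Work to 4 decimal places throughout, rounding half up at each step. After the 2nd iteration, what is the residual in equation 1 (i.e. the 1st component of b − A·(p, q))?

0.3332

Iteration 1:
  p = (7 - (-2)·0.0000) / (-3) = -2.3333
  q = (-2 - (3)·-2.0000) / (6) = 0.6667
Iteration 2:
  p = (7 - (-2)·0.6667) / (-3) = -2.7778
  q = (-2 - (3)·-2.3333) / (6) = 0.8333
Residual b − A·x = (0.3332, 1.3336)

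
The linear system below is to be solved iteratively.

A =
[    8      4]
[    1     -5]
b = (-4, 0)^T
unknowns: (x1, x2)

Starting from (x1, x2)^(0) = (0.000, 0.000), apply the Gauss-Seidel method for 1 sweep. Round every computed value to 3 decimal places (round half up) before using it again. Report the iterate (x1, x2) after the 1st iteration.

(-0.500, -0.100)

Iteration 1:
  x1 = (-4 - (4)·0.000) / (8) = -0.500
  x2 = (0 - (1)·-0.500) / (-5) = -0.100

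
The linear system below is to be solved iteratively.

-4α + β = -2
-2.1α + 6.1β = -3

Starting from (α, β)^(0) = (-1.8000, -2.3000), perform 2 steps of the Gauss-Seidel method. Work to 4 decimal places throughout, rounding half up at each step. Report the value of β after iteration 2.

Iteration 1:
  α = (-2 - (1)·-2.3000) / (-4) = -0.0750
  β = (-3 - (-2.1)·-0.0750) / (6.1) = -0.5176
Iteration 2:
  α = (-2 - (1)·-0.5176) / (-4) = 0.3706
  β = (-3 - (-2.1)·0.3706) / (6.1) = -0.3642

-0.3642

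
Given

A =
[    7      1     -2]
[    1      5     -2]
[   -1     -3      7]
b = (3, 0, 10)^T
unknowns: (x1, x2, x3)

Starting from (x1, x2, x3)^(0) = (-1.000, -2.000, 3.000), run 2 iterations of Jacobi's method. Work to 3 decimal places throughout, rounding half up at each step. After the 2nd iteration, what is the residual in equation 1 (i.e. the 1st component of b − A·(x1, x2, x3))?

Iteration 1:
  x1 = (3 - (1)·-2.000 - (-2)·3.000) / (7) = 1.571
  x2 = (0 - (1)·-1.000 - (-2)·3.000) / (5) = 1.400
  x3 = (10 - (-1)·-1.000 - (-3)·-2.000) / (7) = 0.429
Iteration 2:
  x1 = (3 - (1)·1.400 - (-2)·0.429) / (7) = 0.351
  x2 = (0 - (1)·1.571 - (-2)·0.429) / (5) = -0.143
  x3 = (10 - (-1)·1.571 - (-3)·1.400) / (7) = 2.253
Residual b − A·x = (5.192, 4.870, -5.849)

5.192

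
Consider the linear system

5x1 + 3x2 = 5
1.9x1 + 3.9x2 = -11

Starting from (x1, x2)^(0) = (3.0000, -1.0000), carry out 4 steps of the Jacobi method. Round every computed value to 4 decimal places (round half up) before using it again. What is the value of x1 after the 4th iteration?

Iteration 1:
  x1 = (5 - (3)·-1.0000) / (5) = 1.6000
  x2 = (-11 - (1.9)·3.0000) / (3.9) = -4.2821
Iteration 2:
  x1 = (5 - (3)·-4.2821) / (5) = 3.5693
  x2 = (-11 - (1.9)·1.6000) / (3.9) = -3.6000
Iteration 3:
  x1 = (5 - (3)·-3.6000) / (5) = 3.1600
  x2 = (-11 - (1.9)·3.5693) / (3.9) = -4.5594
Iteration 4:
  x1 = (5 - (3)·-4.5594) / (5) = 3.7356
  x2 = (-11 - (1.9)·3.1600) / (3.9) = -4.3600

3.7356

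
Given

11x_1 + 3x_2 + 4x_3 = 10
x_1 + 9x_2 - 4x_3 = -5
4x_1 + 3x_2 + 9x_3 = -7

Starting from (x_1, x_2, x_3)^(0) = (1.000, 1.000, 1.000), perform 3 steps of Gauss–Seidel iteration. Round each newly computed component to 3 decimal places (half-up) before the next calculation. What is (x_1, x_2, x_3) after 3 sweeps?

Iteration 1:
  x_1 = (10 - (3)·1.000 - (4)·1.000) / (11) = 0.273
  x_2 = (-5 - (1)·0.273 - (-4)·1.000) / (9) = -0.141
  x_3 = (-7 - (4)·0.273 - (3)·-0.141) / (9) = -0.852
Iteration 2:
  x_1 = (10 - (3)·-0.141 - (4)·-0.852) / (11) = 1.257
  x_2 = (-5 - (1)·1.257 - (-4)·-0.852) / (9) = -1.074
  x_3 = (-7 - (4)·1.257 - (3)·-1.074) / (9) = -0.978
Iteration 3:
  x_1 = (10 - (3)·-1.074 - (4)·-0.978) / (11) = 1.558
  x_2 = (-5 - (1)·1.558 - (-4)·-0.978) / (9) = -1.163
  x_3 = (-7 - (4)·1.558 - (3)·-1.163) / (9) = -1.083

(1.558, -1.163, -1.083)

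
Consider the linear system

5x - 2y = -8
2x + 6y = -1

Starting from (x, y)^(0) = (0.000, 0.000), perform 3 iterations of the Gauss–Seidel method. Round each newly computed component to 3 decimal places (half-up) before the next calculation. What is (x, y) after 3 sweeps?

Iteration 1:
  x = (-8 - (-2)·0.000) / (5) = -1.600
  y = (-1 - (2)·-1.600) / (6) = 0.367
Iteration 2:
  x = (-8 - (-2)·0.367) / (5) = -1.453
  y = (-1 - (2)·-1.453) / (6) = 0.318
Iteration 3:
  x = (-8 - (-2)·0.318) / (5) = -1.473
  y = (-1 - (2)·-1.473) / (6) = 0.324

(-1.473, 0.324)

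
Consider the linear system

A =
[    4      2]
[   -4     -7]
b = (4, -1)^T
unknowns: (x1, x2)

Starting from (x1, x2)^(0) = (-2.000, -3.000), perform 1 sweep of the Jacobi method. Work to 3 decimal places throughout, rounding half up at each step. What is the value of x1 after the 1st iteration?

Iteration 1:
  x1 = (4 - (2)·-3.000) / (4) = 2.500
  x2 = (-1 - (-4)·-2.000) / (-7) = 1.286

2.500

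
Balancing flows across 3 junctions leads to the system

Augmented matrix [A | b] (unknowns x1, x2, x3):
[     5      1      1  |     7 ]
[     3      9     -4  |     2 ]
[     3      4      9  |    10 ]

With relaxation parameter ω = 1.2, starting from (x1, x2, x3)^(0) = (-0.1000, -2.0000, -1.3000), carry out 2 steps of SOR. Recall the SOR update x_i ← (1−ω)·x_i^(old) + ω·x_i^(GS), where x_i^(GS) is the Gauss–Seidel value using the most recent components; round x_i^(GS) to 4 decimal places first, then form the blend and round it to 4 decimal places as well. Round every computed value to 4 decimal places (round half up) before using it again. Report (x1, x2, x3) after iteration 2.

Iteration 1:
  x1: GS value = (7 - (1)·-2.0000 - (1)·-1.3000) / (5) = 2.0600;  x1 ← (1−ω)·-0.1000 + ω·2.0600 = 2.4920
  x2: GS value = (2 - (3)·2.4920 - (-4)·-1.3000) / (9) = -1.1862;  x2 ← (1−ω)·-2.0000 + ω·-1.1862 = -1.0234
  x3: GS value = (10 - (3)·2.4920 - (4)·-1.0234) / (9) = 0.7353;  x3 ← (1−ω)·-1.3000 + ω·0.7353 = 1.1424
Iteration 2:
  x1: GS value = (7 - (1)·-1.0234 - (1)·1.1424) / (5) = 1.3762;  x1 ← (1−ω)·2.4920 + ω·1.3762 = 1.1530
  x2: GS value = (2 - (3)·1.1530 - (-4)·1.1424) / (9) = 0.3456;  x2 ← (1−ω)·-1.0234 + ω·0.3456 = 0.6194
  x3: GS value = (10 - (3)·1.1530 - (4)·0.6194) / (9) = 0.4515;  x3 ← (1−ω)·1.1424 + ω·0.4515 = 0.3133

(1.1530, 0.6194, 0.3133)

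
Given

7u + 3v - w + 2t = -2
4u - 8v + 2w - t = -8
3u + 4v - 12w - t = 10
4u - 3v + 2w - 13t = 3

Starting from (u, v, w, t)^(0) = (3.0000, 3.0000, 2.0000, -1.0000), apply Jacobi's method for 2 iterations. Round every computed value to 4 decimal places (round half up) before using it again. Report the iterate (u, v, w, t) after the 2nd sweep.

(-1.5701, 0.7115, -0.0673, -1.1058)

Iteration 1:
  u = (-2 - (3)·3.0000 - (-1)·2.0000 - (2)·-1.0000) / (7) = -1.0000
  v = (-8 - (4)·3.0000 - (2)·2.0000 - (-1)·-1.0000) / (-8) = 3.1250
  w = (10 - (3)·3.0000 - (4)·3.0000 - (-1)·-1.0000) / (-12) = 1.0000
  t = (3 - (4)·3.0000 - (-3)·3.0000 - (2)·2.0000) / (-13) = 0.3077
Iteration 2:
  u = (-2 - (3)·3.1250 - (-1)·1.0000 - (2)·0.3077) / (7) = -1.5701
  v = (-8 - (4)·-1.0000 - (2)·1.0000 - (-1)·0.3077) / (-8) = 0.7115
  w = (10 - (3)·-1.0000 - (4)·3.1250 - (-1)·0.3077) / (-12) = -0.0673
  t = (3 - (4)·-1.0000 - (-3)·3.1250 - (2)·1.0000) / (-13) = -1.1058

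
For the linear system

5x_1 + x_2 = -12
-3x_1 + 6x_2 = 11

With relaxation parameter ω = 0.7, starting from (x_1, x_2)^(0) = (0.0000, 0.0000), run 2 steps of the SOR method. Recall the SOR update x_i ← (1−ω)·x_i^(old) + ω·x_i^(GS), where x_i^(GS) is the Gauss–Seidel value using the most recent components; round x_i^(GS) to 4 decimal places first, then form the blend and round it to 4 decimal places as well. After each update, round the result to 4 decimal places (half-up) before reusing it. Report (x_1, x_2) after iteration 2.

Iteration 1:
  x_1: GS value = (-12 - (1)·0.0000) / (5) = -2.4000;  x_1 ← (1−ω)·0.0000 + ω·-2.4000 = -1.6800
  x_2: GS value = (11 - (-3)·-1.6800) / (6) = 0.9933;  x_2 ← (1−ω)·0.0000 + ω·0.9933 = 0.6953
Iteration 2:
  x_1: GS value = (-12 - (1)·0.6953) / (5) = -2.5391;  x_1 ← (1−ω)·-1.6800 + ω·-2.5391 = -2.2814
  x_2: GS value = (11 - (-3)·-2.2814) / (6) = 0.6926;  x_2 ← (1−ω)·0.6953 + ω·0.6926 = 0.6934

(-2.2814, 0.6934)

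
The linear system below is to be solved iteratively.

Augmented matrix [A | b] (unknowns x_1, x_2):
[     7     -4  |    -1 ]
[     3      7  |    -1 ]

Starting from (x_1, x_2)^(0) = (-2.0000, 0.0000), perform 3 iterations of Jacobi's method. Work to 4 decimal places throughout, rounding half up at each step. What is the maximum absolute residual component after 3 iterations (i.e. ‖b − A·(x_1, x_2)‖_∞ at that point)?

Iteration 1:
  x_1 = (-1 - (-4)·0.0000) / (7) = -0.1429
  x_2 = (-1 - (3)·-2.0000) / (7) = 0.7143
Iteration 2:
  x_1 = (-1 - (-4)·0.7143) / (7) = 0.2653
  x_2 = (-1 - (3)·-0.1429) / (7) = -0.0816
Iteration 3:
  x_1 = (-1 - (-4)·-0.0816) / (7) = -0.1895
  x_2 = (-1 - (3)·0.2653) / (7) = -0.2566
Residual b − A·x = (-0.6999, 1.3647); ∞-norm = 1.3647

1.3647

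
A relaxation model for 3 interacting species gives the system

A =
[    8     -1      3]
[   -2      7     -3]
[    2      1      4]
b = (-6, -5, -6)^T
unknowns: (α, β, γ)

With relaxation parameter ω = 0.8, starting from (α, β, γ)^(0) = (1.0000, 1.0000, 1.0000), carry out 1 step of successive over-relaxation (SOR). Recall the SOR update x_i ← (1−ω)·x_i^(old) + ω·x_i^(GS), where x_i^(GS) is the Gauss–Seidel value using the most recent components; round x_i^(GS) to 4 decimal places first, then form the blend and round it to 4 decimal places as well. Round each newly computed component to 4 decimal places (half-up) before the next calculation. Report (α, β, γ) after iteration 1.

(-0.6000, -0.1657, -0.7269)

Iteration 1:
  α: GS value = (-6 - (-1)·1.0000 - (3)·1.0000) / (8) = -1.0000;  α ← (1−ω)·1.0000 + ω·-1.0000 = -0.6000
  β: GS value = (-5 - (-2)·-0.6000 - (-3)·1.0000) / (7) = -0.4571;  β ← (1−ω)·1.0000 + ω·-0.4571 = -0.1657
  γ: GS value = (-6 - (2)·-0.6000 - (1)·-0.1657) / (4) = -1.1586;  γ ← (1−ω)·1.0000 + ω·-1.1586 = -0.7269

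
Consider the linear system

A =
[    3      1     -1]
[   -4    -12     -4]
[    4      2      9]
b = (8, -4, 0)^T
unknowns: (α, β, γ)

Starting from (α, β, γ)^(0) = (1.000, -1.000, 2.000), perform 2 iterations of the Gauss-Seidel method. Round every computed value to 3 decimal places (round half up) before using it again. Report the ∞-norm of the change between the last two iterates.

Iteration 1:
  α = (8 - (1)·-1.000 - (-1)·2.000) / (3) = 3.667
  β = (-4 - (-4)·3.667 - (-4)·2.000) / (-12) = -1.556
  γ = (0 - (4)·3.667 - (2)·-1.556) / (9) = -1.284
Iteration 2:
  α = (8 - (1)·-1.556 - (-1)·-1.284) / (3) = 2.757
  β = (-4 - (-4)·2.757 - (-4)·-1.284) / (-12) = -0.158
  γ = (0 - (4)·2.757 - (2)·-0.158) / (9) = -1.190
Change: (-0.910, 1.398, 0.094) → max |·| = 1.398

1.398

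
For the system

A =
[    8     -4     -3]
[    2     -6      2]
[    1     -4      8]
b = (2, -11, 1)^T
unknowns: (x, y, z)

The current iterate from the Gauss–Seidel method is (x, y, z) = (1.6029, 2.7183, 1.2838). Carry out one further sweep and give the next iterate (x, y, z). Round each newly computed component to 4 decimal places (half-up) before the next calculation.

(2.0906, 2.9581, 1.3427)

One sweep:
  x = (2 - (-4)·2.7183 - (-3)·1.2838) / (8) = 2.0906
  y = (-11 - (2)·2.0906 - (2)·1.2838) / (-6) = 2.9581
  z = (1 - (1)·2.0906 - (-4)·2.9581) / (8) = 1.3427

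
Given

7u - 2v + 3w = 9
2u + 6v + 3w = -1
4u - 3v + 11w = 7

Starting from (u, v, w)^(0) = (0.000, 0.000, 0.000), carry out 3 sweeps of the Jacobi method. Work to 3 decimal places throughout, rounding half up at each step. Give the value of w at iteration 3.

0.036

Iteration 1:
  u = (9 - (-2)·0.000 - (3)·0.000) / (7) = 1.286
  v = (-1 - (2)·0.000 - (3)·0.000) / (6) = -0.167
  w = (7 - (4)·0.000 - (-3)·0.000) / (11) = 0.636
Iteration 2:
  u = (9 - (-2)·-0.167 - (3)·0.636) / (7) = 0.965
  v = (-1 - (2)·1.286 - (3)·0.636) / (6) = -0.913
  w = (7 - (4)·1.286 - (-3)·-0.167) / (11) = 0.123
Iteration 3:
  u = (9 - (-2)·-0.913 - (3)·0.123) / (7) = 0.972
  v = (-1 - (2)·0.965 - (3)·0.123) / (6) = -0.550
  w = (7 - (4)·0.965 - (-3)·-0.913) / (11) = 0.036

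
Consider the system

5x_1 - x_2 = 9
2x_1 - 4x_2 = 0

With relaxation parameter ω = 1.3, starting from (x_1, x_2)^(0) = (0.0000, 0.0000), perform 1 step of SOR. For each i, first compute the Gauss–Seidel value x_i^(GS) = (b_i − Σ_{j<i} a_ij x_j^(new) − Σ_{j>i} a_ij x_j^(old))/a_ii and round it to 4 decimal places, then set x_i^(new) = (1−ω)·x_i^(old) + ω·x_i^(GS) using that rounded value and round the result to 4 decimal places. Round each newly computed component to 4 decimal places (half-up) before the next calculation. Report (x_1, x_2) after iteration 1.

Iteration 1:
  x_1: GS value = (9 - (-1)·0.0000) / (5) = 1.8000;  x_1 ← (1−ω)·0.0000 + ω·1.8000 = 2.3400
  x_2: GS value = (0 - (2)·2.3400) / (-4) = 1.1700;  x_2 ← (1−ω)·0.0000 + ω·1.1700 = 1.5210

(2.3400, 1.5210)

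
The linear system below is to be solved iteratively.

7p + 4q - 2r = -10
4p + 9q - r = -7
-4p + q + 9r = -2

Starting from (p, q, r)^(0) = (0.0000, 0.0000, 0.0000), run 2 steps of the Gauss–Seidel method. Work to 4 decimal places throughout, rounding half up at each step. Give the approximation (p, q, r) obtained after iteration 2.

Iteration 1:
  p = (-10 - (4)·0.0000 - (-2)·0.0000) / (7) = -1.4286
  q = (-7 - (4)·-1.4286 - (-1)·0.0000) / (9) = -0.1428
  r = (-2 - (-4)·-1.4286 - (1)·-0.1428) / (9) = -0.8413
Iteration 2:
  p = (-10 - (4)·-0.1428 - (-2)·-0.8413) / (7) = -1.5873
  q = (-7 - (4)·-1.5873 - (-1)·-0.8413) / (9) = -0.1658
  r = (-2 - (-4)·-1.5873 - (1)·-0.1658) / (9) = -0.9093

(-1.5873, -0.1658, -0.9093)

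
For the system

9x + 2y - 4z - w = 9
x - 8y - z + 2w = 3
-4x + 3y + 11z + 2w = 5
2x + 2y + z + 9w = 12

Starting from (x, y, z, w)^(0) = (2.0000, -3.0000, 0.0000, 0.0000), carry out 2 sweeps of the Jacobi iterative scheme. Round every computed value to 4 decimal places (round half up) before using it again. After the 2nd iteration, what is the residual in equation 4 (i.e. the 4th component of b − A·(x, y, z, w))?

0.1482

Iteration 1:
  x = (9 - (2)·-3.0000 - (-4)·0.0000 - (-1)·0.0000) / (9) = 1.6667
  y = (3 - (1)·2.0000 - (-1)·0.0000 - (2)·0.0000) / (-8) = -0.1250
  z = (5 - (-4)·2.0000 - (3)·-3.0000 - (2)·0.0000) / (11) = 2.0000
  w = (12 - (2)·2.0000 - (2)·-3.0000 - (1)·0.0000) / (9) = 1.5556
Iteration 2:
  x = (9 - (2)·-0.1250 - (-4)·2.0000 - (-1)·1.5556) / (9) = 2.0895
  y = (3 - (1)·1.6667 - (-1)·2.0000 - (2)·1.5556) / (-8) = -0.0278
  z = (5 - (-4)·1.6667 - (3)·-0.1250 - (2)·1.5556) / (11) = 0.8119
  w = (12 - (2)·1.6667 - (2)·-0.1250 - (1)·2.0000) / (9) = 0.7685
Residual b − A·x = (-5.7338, -0.0370, 2.9735, 0.1482)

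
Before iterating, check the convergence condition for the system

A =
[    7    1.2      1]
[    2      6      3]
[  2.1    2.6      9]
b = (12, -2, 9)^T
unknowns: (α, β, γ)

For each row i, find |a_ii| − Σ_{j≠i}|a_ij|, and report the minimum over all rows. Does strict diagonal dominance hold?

row 1: |7| − (1.2+1) = 4.8
row 2: |6| − (2+3) = 1
row 3: |9| − (2.1+2.6) = 4.3
minimum over rows = 1 → strictly diagonally dominant (convergence guaranteed)

1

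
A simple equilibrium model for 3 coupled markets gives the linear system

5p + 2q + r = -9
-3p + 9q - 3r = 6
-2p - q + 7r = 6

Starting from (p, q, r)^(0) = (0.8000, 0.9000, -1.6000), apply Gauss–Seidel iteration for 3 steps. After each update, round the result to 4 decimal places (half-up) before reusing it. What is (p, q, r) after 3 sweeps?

Iteration 1:
  p = (-9 - (2)·0.9000 - (1)·-1.6000) / (5) = -1.8400
  q = (6 - (-3)·-1.8400 - (-3)·-1.6000) / (9) = -0.4800
  r = (6 - (-2)·-1.8400 - (-1)·-0.4800) / (7) = 0.2629
Iteration 2:
  p = (-9 - (2)·-0.4800 - (1)·0.2629) / (5) = -1.6606
  q = (6 - (-3)·-1.6606 - (-3)·0.2629) / (9) = 0.2008
  r = (6 - (-2)·-1.6606 - (-1)·0.2008) / (7) = 0.4114
Iteration 3:
  p = (-9 - (2)·0.2008 - (1)·0.4114) / (5) = -1.9626
  q = (6 - (-3)·-1.9626 - (-3)·0.4114) / (9) = 0.1496
  r = (6 - (-2)·-1.9626 - (-1)·0.1496) / (7) = 0.3178

(-1.9626, 0.1496, 0.3178)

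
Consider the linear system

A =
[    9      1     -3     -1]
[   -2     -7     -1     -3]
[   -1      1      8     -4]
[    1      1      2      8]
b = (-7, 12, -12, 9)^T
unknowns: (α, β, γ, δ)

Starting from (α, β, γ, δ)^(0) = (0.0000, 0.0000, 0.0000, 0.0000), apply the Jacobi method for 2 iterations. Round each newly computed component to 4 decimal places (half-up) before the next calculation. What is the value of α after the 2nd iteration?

-0.9623

Iteration 1:
  α = (-7 - (1)·0.0000 - (-3)·0.0000 - (-1)·0.0000) / (9) = -0.7778
  β = (12 - (-2)·0.0000 - (-1)·0.0000 - (-3)·0.0000) / (-7) = -1.7143
  γ = (-12 - (-1)·0.0000 - (1)·0.0000 - (-4)·0.0000) / (8) = -1.5000
  δ = (9 - (1)·0.0000 - (1)·0.0000 - (2)·0.0000) / (8) = 1.1250
Iteration 2:
  α = (-7 - (1)·-1.7143 - (-3)·-1.5000 - (-1)·1.1250) / (9) = -0.9623
  β = (12 - (-2)·-0.7778 - (-1)·-1.5000 - (-3)·1.1250) / (-7) = -1.7599
  γ = (-12 - (-1)·-0.7778 - (1)·-1.7143 - (-4)·1.1250) / (8) = -0.8204
  δ = (9 - (1)·-0.7778 - (1)·-1.7143 - (2)·-1.5000) / (8) = 1.8115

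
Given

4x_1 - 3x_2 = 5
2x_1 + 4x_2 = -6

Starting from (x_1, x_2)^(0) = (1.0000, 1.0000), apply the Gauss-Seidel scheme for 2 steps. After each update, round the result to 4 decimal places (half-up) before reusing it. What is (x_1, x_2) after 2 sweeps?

Iteration 1:
  x_1 = (5 - (-3)·1.0000) / (4) = 2.0000
  x_2 = (-6 - (2)·2.0000) / (4) = -2.5000
Iteration 2:
  x_1 = (5 - (-3)·-2.5000) / (4) = -0.6250
  x_2 = (-6 - (2)·-0.6250) / (4) = -1.1875

(-0.6250, -1.1875)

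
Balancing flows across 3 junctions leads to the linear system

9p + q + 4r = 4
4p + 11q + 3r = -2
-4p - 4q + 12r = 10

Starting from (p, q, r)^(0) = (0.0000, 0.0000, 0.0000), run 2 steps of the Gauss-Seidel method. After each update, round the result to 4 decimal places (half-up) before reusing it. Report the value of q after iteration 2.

Iteration 1:
  p = (4 - (1)·0.0000 - (4)·0.0000) / (9) = 0.4444
  q = (-2 - (4)·0.4444 - (3)·0.0000) / (11) = -0.3434
  r = (10 - (-4)·0.4444 - (-4)·-0.3434) / (12) = 0.8670
Iteration 2:
  p = (4 - (1)·-0.3434 - (4)·0.8670) / (9) = 0.0973
  q = (-2 - (4)·0.0973 - (3)·0.8670) / (11) = -0.4537
  r = (10 - (-4)·0.0973 - (-4)·-0.4537) / (12) = 0.7145

-0.4537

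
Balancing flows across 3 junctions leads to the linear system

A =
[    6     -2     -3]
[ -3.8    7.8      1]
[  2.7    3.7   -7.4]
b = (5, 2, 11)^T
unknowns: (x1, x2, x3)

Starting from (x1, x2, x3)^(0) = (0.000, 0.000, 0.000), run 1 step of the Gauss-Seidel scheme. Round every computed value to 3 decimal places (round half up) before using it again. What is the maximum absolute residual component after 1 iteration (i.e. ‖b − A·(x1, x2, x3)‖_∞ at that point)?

1.230

Iteration 1:
  x1 = (5 - (-2)·0.000 - (-3)·0.000) / (6) = 0.833
  x2 = (2 - (-3.8)·0.833 - (1)·0.000) / (7.8) = 0.662
  x3 = (11 - (2.7)·0.833 - (3.7)·0.662) / (-7.4) = -0.852
Residual b − A·x = (-1.230, 0.854, -0.003); ∞-norm = 1.230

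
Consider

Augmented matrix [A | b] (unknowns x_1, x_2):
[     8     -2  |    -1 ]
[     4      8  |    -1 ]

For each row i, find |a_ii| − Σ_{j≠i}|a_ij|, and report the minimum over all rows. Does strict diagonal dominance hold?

4

row 1: |8| − (2) = 6
row 2: |8| − (4) = 4
minimum over rows = 4 → strictly diagonally dominant (convergence guaranteed)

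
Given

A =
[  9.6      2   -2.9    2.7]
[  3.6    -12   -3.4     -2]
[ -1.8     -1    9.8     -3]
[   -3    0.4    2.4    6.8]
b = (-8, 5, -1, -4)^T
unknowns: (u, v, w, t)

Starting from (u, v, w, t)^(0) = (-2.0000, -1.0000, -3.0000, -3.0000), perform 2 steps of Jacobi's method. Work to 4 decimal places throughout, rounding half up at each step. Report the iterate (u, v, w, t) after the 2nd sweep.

(-1.2536, -0.1420, -0.3023, -0.3853)

Iteration 1:
  u = (-8 - (2)·-1.0000 - (-2.9)·-3.0000 - (2.7)·-3.0000) / (9.6) = -0.6875
  v = (5 - (3.6)·-2.0000 - (-3.4)·-3.0000 - (-2)·-3.0000) / (-12) = 0.3333
  w = (-1 - (-1.8)·-2.0000 - (-1)·-1.0000 - (-3)·-3.0000) / (9.8) = -1.4898
  t = (-4 - (-3)·-2.0000 - (0.4)·-1.0000 - (2.4)·-3.0000) / (6.8) = -0.3529
Iteration 2:
  u = (-8 - (2)·0.3333 - (-2.9)·-1.4898 - (2.7)·-0.3529) / (9.6) = -1.2536
  v = (5 - (3.6)·-0.6875 - (-3.4)·-1.4898 - (-2)·-0.3529) / (-12) = -0.1420
  w = (-1 - (-1.8)·-0.6875 - (-1)·0.3333 - (-3)·-0.3529) / (9.8) = -0.3023
  t = (-4 - (-3)·-0.6875 - (0.4)·0.3333 - (2.4)·-1.4898) / (6.8) = -0.3853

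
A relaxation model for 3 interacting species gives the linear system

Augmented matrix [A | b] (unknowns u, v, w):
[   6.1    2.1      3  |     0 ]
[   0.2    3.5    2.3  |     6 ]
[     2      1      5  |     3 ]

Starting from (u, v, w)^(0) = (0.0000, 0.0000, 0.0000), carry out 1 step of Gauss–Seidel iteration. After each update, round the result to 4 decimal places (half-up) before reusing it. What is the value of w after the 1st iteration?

Iteration 1:
  u = (0 - (2.1)·0.0000 - (3)·0.0000) / (6.1) = 0.0000
  v = (6 - (0.2)·0.0000 - (2.3)·0.0000) / (3.5) = 1.7143
  w = (3 - (2)·0.0000 - (1)·1.7143) / (5) = 0.2571

0.2571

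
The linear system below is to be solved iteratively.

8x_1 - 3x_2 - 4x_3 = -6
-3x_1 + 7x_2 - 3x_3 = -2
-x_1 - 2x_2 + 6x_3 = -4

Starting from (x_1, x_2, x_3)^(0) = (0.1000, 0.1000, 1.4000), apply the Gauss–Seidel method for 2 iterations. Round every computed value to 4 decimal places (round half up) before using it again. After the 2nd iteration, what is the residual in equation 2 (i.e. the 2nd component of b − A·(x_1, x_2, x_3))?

-1.6827

Iteration 1:
  x_1 = (-6 - (-3)·0.1000 - (-4)·1.4000) / (8) = -0.0125
  x_2 = (-2 - (-3)·-0.0125 - (-3)·1.4000) / (7) = 0.3089
  x_3 = (-4 - (-1)·-0.0125 - (-2)·0.3089) / (6) = -0.5658
Iteration 2:
  x_1 = (-6 - (-3)·0.3089 - (-4)·-0.5658) / (8) = -0.9171
  x_2 = (-2 - (-3)·-0.9171 - (-3)·-0.5658) / (7) = -0.9212
  x_3 = (-4 - (-1)·-0.9171 - (-2)·-0.9212) / (6) = -1.1266
Residual b − A·x = (-5.9332, -1.6827, 0.0001)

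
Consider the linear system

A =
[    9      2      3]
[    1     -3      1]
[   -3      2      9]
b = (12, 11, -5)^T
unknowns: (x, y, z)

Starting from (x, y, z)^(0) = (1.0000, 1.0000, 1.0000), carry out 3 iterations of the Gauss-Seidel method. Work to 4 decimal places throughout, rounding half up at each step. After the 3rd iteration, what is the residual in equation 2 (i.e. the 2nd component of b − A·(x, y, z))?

Iteration 1:
  x = (12 - (2)·1.0000 - (3)·1.0000) / (9) = 0.7778
  y = (11 - (1)·0.7778 - (1)·1.0000) / (-3) = -3.0741
  z = (-5 - (-3)·0.7778 - (2)·-3.0741) / (9) = 0.3868
Iteration 2:
  x = (12 - (2)·-3.0741 - (3)·0.3868) / (9) = 1.8875
  y = (11 - (1)·1.8875 - (1)·0.3868) / (-3) = -2.9086
  z = (-5 - (-3)·1.8875 - (2)·-2.9086) / (9) = 0.7200
Iteration 3:
  x = (12 - (2)·-2.9086 - (3)·0.7200) / (9) = 1.7397
  y = (11 - (1)·1.7397 - (1)·0.7200) / (-3) = -2.8468
  z = (-5 - (-3)·1.7397 - (2)·-2.8468) / (9) = 0.6570
Residual b − A·x = (0.0653, 0.0629, -0.0003)

0.0629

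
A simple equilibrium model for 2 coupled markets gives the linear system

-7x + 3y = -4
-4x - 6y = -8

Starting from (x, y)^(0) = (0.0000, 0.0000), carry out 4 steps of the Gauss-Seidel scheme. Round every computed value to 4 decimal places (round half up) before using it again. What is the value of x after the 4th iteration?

Iteration 1:
  x = (-4 - (3)·0.0000) / (-7) = 0.5714
  y = (-8 - (-4)·0.5714) / (-6) = 0.9524
Iteration 2:
  x = (-4 - (3)·0.9524) / (-7) = 0.9796
  y = (-8 - (-4)·0.9796) / (-6) = 0.6803
Iteration 3:
  x = (-4 - (3)·0.6803) / (-7) = 0.8630
  y = (-8 - (-4)·0.8630) / (-6) = 0.7580
Iteration 4:
  x = (-4 - (3)·0.7580) / (-7) = 0.8963
  y = (-8 - (-4)·0.8963) / (-6) = 0.7358

0.8963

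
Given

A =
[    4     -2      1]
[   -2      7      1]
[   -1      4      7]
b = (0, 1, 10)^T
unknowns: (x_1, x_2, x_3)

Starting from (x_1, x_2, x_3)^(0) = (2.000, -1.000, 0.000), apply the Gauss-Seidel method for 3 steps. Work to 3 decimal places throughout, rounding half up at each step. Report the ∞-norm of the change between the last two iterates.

0.101

Iteration 1:
  x_1 = (0 - (-2)·-1.000 - (1)·0.000) / (4) = -0.500
  x_2 = (1 - (-2)·-0.500 - (1)·0.000) / (7) = 0.000
  x_3 = (10 - (-1)·-0.500 - (4)·0.000) / (7) = 1.357
Iteration 2:
  x_1 = (0 - (-2)·0.000 - (1)·1.357) / (4) = -0.339
  x_2 = (1 - (-2)·-0.339 - (1)·1.357) / (7) = -0.148
  x_3 = (10 - (-1)·-0.339 - (4)·-0.148) / (7) = 1.465
Iteration 3:
  x_1 = (0 - (-2)·-0.148 - (1)·1.465) / (4) = -0.440
  x_2 = (1 - (-2)·-0.440 - (1)·1.465) / (7) = -0.192
  x_3 = (10 - (-1)·-0.440 - (4)·-0.192) / (7) = 1.475
Change: (-0.101, -0.044, 0.010) → max |·| = 0.101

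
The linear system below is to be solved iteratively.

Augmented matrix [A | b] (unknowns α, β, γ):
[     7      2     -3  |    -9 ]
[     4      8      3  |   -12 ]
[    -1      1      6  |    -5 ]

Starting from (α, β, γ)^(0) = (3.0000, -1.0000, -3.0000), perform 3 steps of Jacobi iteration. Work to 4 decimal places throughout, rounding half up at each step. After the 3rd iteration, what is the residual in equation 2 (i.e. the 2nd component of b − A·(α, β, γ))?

3.1241

Iteration 1:
  α = (-9 - (2)·-1.0000 - (-3)·-3.0000) / (7) = -2.2857
  β = (-12 - (4)·3.0000 - (3)·-3.0000) / (8) = -1.8750
  γ = (-5 - (-1)·3.0000 - (1)·-1.0000) / (6) = -0.1667
Iteration 2:
  α = (-9 - (2)·-1.8750 - (-3)·-0.1667) / (7) = -0.8214
  β = (-12 - (4)·-2.2857 - (3)·-0.1667) / (8) = -0.2946
  γ = (-5 - (-1)·-2.2857 - (1)·-1.8750) / (6) = -0.9018
Iteration 3:
  α = (-9 - (2)·-0.2946 - (-3)·-0.9018) / (7) = -1.5880
  β = (-12 - (4)·-0.8214 - (3)·-0.9018) / (8) = -0.7511
  γ = (-5 - (-1)·-0.8214 - (1)·-0.2946) / (6) = -0.9211
Residual b − A·x = (0.8549, 3.1241, -0.3103)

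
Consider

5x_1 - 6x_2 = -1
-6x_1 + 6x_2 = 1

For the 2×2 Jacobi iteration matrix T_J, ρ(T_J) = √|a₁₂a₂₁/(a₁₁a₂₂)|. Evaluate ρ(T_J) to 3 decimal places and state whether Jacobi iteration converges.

a₁₂a₂₁/(a₁₁a₂₂) = (-6)·(-6) / ((5)·(6)) = 1.200000
ρ = √|1.200000| = √1.200000 = 1.095
ρ > 1, so Jacobi diverges

1.095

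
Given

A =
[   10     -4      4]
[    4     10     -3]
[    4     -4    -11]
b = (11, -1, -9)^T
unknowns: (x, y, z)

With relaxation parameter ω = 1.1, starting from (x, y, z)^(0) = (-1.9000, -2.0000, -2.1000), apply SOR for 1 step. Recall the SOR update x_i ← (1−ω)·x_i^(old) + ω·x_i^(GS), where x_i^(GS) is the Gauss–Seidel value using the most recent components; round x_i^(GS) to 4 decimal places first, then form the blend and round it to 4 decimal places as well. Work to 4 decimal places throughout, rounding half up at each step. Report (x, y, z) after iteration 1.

(1.4440, -1.2384, 2.1830)

Iteration 1:
  x: GS value = (11 - (-4)·-2.0000 - (4)·-2.1000) / (10) = 1.1400;  x ← (1−ω)·-1.9000 + ω·1.1400 = 1.4440
  y: GS value = (-1 - (4)·1.4440 - (-3)·-2.1000) / (10) = -1.3076;  y ← (1−ω)·-2.0000 + ω·-1.3076 = -1.2384
  z: GS value = (-9 - (4)·1.4440 - (-4)·-1.2384) / (-11) = 1.7936;  z ← (1−ω)·-2.1000 + ω·1.7936 = 2.1830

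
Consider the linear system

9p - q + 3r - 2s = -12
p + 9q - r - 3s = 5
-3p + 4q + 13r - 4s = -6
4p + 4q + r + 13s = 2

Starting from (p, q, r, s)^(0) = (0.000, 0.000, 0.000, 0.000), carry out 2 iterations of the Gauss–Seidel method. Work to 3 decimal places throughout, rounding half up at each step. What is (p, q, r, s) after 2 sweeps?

(-0.832, 0.679, -0.732, 0.257)

Iteration 1:
  p = (-12 - (-1)·0.000 - (3)·0.000 - (-2)·0.000) / (9) = -1.333
  q = (5 - (1)·-1.333 - (-1)·0.000 - (-3)·0.000) / (9) = 0.704
  r = (-6 - (-3)·-1.333 - (4)·0.704 - (-4)·0.000) / (13) = -0.986
  s = (2 - (4)·-1.333 - (4)·0.704 - (1)·-0.986) / (13) = 0.423
Iteration 2:
  p = (-12 - (-1)·0.704 - (3)·-0.986 - (-2)·0.423) / (9) = -0.832
  q = (5 - (1)·-0.832 - (-1)·-0.986 - (-3)·0.423) / (9) = 0.679
  r = (-6 - (-3)·-0.832 - (4)·0.679 - (-4)·0.423) / (13) = -0.732
  s = (2 - (4)·-0.832 - (4)·0.679 - (1)·-0.732) / (13) = 0.257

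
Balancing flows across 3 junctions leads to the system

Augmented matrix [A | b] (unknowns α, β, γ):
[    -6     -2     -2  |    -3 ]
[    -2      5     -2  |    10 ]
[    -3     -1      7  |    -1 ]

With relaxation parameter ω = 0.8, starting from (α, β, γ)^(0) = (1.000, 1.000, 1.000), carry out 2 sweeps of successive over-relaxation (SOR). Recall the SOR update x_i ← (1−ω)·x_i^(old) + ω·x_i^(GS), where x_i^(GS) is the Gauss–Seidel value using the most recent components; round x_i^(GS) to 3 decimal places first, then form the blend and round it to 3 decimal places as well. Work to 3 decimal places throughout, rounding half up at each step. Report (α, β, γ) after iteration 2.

Iteration 1:
  α: GS value = (-3 - (-2)·1.000 - (-2)·1.000) / (-6) = -0.167;  α ← (1−ω)·1.000 + ω·-0.167 = 0.066
  β: GS value = (10 - (-2)·0.066 - (-2)·1.000) / (5) = 2.426;  β ← (1−ω)·1.000 + ω·2.426 = 2.141
  γ: GS value = (-1 - (-3)·0.066 - (-1)·2.141) / (7) = 0.191;  γ ← (1−ω)·1.000 + ω·0.191 = 0.353
Iteration 2:
  α: GS value = (-3 - (-2)·2.141 - (-2)·0.353) / (-6) = -0.331;  α ← (1−ω)·0.066 + ω·-0.331 = -0.252
  β: GS value = (10 - (-2)·-0.252 - (-2)·0.353) / (5) = 2.040;  β ← (1−ω)·2.141 + ω·2.040 = 2.060
  γ: GS value = (-1 - (-3)·-0.252 - (-1)·2.060) / (7) = 0.043;  γ ← (1−ω)·0.353 + ω·0.043 = 0.105

(-0.252, 2.060, 0.105)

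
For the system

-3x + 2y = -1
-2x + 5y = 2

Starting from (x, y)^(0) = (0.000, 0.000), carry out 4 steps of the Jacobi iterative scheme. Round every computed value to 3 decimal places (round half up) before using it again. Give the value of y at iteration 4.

0.676

Iteration 1:
  x = (-1 - (2)·0.000) / (-3) = 0.333
  y = (2 - (-2)·0.000) / (5) = 0.400
Iteration 2:
  x = (-1 - (2)·0.400) / (-3) = 0.600
  y = (2 - (-2)·0.333) / (5) = 0.533
Iteration 3:
  x = (-1 - (2)·0.533) / (-3) = 0.689
  y = (2 - (-2)·0.600) / (5) = 0.640
Iteration 4:
  x = (-1 - (2)·0.640) / (-3) = 0.760
  y = (2 - (-2)·0.689) / (5) = 0.676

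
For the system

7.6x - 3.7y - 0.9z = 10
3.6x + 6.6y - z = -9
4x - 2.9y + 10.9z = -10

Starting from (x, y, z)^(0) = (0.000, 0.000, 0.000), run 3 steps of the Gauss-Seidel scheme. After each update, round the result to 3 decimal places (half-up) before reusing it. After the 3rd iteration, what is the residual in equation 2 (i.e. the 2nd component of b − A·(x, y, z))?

-0.105

Iteration 1:
  x = (10 - (-3.7)·0.000 - (-0.9)·0.000) / (7.6) = 1.316
  y = (-9 - (3.6)·1.316 - (-1)·0.000) / (6.6) = -2.081
  z = (-10 - (4)·1.316 - (-2.9)·-2.081) / (10.9) = -1.954
Iteration 2:
  x = (10 - (-3.7)·-2.081 - (-0.9)·-1.954) / (7.6) = 0.071
  y = (-9 - (3.6)·0.071 - (-1)·-1.954) / (6.6) = -1.698
  z = (-10 - (4)·0.071 - (-2.9)·-1.698) / (10.9) = -1.395
Iteration 3:
  x = (10 - (-3.7)·-1.698 - (-0.9)·-1.395) / (7.6) = 0.324
  y = (-9 - (3.6)·0.324 - (-1)·-1.395) / (6.6) = -1.752
  z = (-10 - (4)·0.324 - (-2.9)·-1.752) / (10.9) = -1.502
Residual b − A·x = (-0.297, -0.105, -0.005)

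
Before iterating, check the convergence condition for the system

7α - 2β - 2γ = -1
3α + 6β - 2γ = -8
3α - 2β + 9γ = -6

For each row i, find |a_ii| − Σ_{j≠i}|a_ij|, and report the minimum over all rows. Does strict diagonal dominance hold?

1

row 1: |7| − (2+2) = 3
row 2: |6| − (3+2) = 1
row 3: |9| − (3+2) = 4
minimum over rows = 1 → strictly diagonally dominant (convergence guaranteed)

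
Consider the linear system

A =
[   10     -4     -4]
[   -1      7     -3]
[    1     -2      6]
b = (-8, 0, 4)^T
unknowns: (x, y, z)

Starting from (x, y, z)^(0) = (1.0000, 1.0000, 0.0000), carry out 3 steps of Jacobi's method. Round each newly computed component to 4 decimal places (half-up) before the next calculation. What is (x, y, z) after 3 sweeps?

(-0.3676, 0.2762, 0.8349)

Iteration 1:
  x = (-8 - (-4)·1.0000 - (-4)·0.0000) / (10) = -0.4000
  y = (0 - (-1)·1.0000 - (-3)·0.0000) / (7) = 0.1429
  z = (4 - (1)·1.0000 - (-2)·1.0000) / (6) = 0.8333
Iteration 2:
  x = (-8 - (-4)·0.1429 - (-4)·0.8333) / (10) = -0.4095
  y = (0 - (-1)·-0.4000 - (-3)·0.8333) / (7) = 0.3000
  z = (4 - (1)·-0.4000 - (-2)·0.1429) / (6) = 0.7810
Iteration 3:
  x = (-8 - (-4)·0.3000 - (-4)·0.7810) / (10) = -0.3676
  y = (0 - (-1)·-0.4095 - (-3)·0.7810) / (7) = 0.2762
  z = (4 - (1)·-0.4095 - (-2)·0.3000) / (6) = 0.8349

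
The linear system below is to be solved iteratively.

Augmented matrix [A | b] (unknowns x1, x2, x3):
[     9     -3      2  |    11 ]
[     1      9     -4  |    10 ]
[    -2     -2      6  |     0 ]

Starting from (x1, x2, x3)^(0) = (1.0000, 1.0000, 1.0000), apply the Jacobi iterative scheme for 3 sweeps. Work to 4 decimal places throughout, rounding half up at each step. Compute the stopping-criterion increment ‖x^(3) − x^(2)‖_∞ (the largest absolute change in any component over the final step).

Iteration 1:
  x1 = (11 - (-3)·1.0000 - (2)·1.0000) / (9) = 1.3333
  x2 = (10 - (1)·1.0000 - (-4)·1.0000) / (9) = 1.4444
  x3 = (0 - (-2)·1.0000 - (-2)·1.0000) / (6) = 0.6667
Iteration 2:
  x1 = (11 - (-3)·1.4444 - (2)·0.6667) / (9) = 1.5555
  x2 = (10 - (1)·1.3333 - (-4)·0.6667) / (9) = 1.2593
  x3 = (0 - (-2)·1.3333 - (-2)·1.4444) / (6) = 0.9259
Iteration 3:
  x1 = (11 - (-3)·1.2593 - (2)·0.9259) / (9) = 1.4362
  x2 = (10 - (1)·1.5555 - (-4)·0.9259) / (9) = 1.3498
  x3 = (0 - (-2)·1.5555 - (-2)·1.2593) / (6) = 0.9383
Change: (-0.1193, 0.0905, 0.0124) → max |·| = 0.1193

0.1193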